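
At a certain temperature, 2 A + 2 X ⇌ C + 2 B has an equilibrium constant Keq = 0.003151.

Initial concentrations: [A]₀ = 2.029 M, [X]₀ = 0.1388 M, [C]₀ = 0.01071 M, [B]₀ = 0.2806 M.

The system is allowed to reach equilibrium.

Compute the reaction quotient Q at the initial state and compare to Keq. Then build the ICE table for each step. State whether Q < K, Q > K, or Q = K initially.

Q₀ = 0.01063 vs Keq = 0.003151 ⇒ Q>K, reverse
Step 1:
                   A          X          C          B
  init         2.029     0.1388    0.01071     0.2806
  Δ          0.01297    0.01297  -0.006485   -0.01297
  eq           2.042     0.1518   0.004225     0.2676
  solve Keq expr → x = -0.006485; check Q = 0.003151

Q₀ = 0.01063; Q > K (proceeds reverse)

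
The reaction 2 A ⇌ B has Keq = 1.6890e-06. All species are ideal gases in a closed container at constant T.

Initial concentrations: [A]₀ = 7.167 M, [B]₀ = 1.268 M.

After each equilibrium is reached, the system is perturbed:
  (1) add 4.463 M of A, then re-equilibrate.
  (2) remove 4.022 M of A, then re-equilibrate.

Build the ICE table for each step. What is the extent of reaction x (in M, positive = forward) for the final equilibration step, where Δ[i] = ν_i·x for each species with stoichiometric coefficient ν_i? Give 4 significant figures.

x = -1.6512e-04 M

Q₀ = 0.02469 vs Keq = 1.6890e-06 ⇒ Q>K, reverse
Step 1:
                   A          B
  init         7.167      1.268
  Δ            2.536     -1.268
  eq           9.703 1.5901e-04
  solve Keq expr → x = -1.268; check Q = 1.6890e-06
Then add 4.463 M of A.
Step 2:
                   A          B
  init         14.17 1.5901e-04
  Δ       -3.5981e-04 1.7990e-04
  eq           14.17 3.3891e-04
  solve Keq expr → x = 1.7990e-04; check Q = 1.6890e-06
Then remove 4.022 M of A.
Step 3:
                   A          B
  init         10.14 3.3891e-04
  Δ       3.3024e-04 -1.6512e-04
  eq           10.14 1.7379e-04
  solve Keq expr → x = -1.6512e-04; check Q = 1.6890e-06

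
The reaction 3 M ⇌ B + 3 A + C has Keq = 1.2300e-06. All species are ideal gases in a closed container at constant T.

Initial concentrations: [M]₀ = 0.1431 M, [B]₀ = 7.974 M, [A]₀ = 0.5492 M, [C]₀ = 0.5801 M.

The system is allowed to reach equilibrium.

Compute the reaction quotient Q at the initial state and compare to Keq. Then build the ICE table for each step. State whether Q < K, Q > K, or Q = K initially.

Q₀ = 261.5; Q > K (proceeds reverse)

Q₀ = 261.5 vs Keq = 1.2300e-06 ⇒ Q>K, reverse
Step 1:
                  M         B         A         C
  init       0.1431     7.974    0.5492    0.5801
  Δ          0.5442   -0.1814   -0.5442   -0.1814
  eq         0.6873     7.793  0.005046    0.3987
  solve Keq expr → x = -0.1814; check Q = 1.2300e-06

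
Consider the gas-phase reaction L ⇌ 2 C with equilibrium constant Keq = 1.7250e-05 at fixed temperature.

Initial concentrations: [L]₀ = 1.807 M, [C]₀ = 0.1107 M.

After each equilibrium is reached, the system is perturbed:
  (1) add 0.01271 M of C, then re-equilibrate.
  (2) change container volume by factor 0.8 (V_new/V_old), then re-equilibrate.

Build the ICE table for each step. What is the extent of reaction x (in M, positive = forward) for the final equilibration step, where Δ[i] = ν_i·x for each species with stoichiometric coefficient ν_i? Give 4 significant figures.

Q₀ = 0.006782 vs Keq = 1.7250e-05 ⇒ Q>K, reverse
Step 1:
                  L         C
  I           1.807    0.1107
  C         0.05252    -0.105
  E            1.86  0.005664
  solve Keq expr → x = -0.05252; check Q = 1.7250e-05
Then add 0.01271 M of C.
Step 2:
                  L         C
  I            1.86   0.01837
  C         0.00635   -0.0127
  E           1.866  0.005673
  solve Keq expr → x = -0.00635; check Q = 1.7250e-05
Then change container volume by factor 0.8 (V_new/V_old).
Step 3:
                  L         C
  I           2.332  0.007092
  C       3.7409e-04 -7.4817e-04
  E           2.333  0.006343
  solve Keq expr → x = -3.7409e-04; check Q = 1.7250e-05

x = -3.7409e-04 M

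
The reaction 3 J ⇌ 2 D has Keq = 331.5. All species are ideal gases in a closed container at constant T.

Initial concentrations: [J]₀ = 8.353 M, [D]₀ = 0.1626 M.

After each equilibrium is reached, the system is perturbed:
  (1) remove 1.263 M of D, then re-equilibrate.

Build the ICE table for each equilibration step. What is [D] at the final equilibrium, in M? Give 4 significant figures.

[D]_eq = 4.217 M

Q₀ = 4.5364e-05 vs Keq = 331.5 ⇒ Q<K, forward
Step 1:
                    J           D
  Initial       8.353      0.1626
  Change       -7.906       5.271
  Equil        0.4466       5.434
  solve Keq expr → x = 2.635; check Q = 331.5
Then remove 1.263 M of D.
Step 2:
                    J           D
  Initial      0.4466       4.171
  Change     -0.06944     0.04629
  Equil        0.3771       4.217
  solve Keq expr → x = 0.02315; check Q = 331.5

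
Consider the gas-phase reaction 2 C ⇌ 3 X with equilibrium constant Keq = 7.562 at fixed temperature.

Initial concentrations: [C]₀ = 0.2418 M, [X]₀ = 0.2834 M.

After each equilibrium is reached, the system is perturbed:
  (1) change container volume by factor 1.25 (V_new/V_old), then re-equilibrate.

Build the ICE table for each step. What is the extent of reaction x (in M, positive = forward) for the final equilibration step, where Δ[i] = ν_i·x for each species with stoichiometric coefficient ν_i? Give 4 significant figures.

Q₀ = 0.3893 vs Keq = 7.562 ⇒ Q<K, forward
Step 1:
                   C          X
  I           0.2418     0.2834
  C          -0.1245     0.1868
  E           0.1173     0.4702
  solve Keq expr → x = 0.06227; check Q = 7.562
Then change container volume by factor 1.25 (V_new/V_old).
Step 2:
                   C          X
  I           0.0938     0.3762
  C         -0.00658    0.00987
  E          0.08722      0.386
  solve Keq expr → x = 0.00329; check Q = 7.562

x = 0.00329 M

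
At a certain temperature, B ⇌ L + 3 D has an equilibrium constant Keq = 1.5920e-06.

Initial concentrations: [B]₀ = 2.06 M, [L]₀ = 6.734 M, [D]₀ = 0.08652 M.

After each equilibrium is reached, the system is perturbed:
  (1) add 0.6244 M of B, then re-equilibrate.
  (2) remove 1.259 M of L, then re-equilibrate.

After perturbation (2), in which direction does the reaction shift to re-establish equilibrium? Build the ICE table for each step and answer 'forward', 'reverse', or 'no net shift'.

Direction: forward

Q₀ = 0.002117 vs Keq = 1.5920e-06 ⇒ Q>K, reverse
Step 1:
                   B          L          D
  init          2.06      6.734    0.08652
  Δ           0.0262    -0.0262   -0.07861
  eq           2.086      6.708   0.007911
  solve Keq expr → x = -0.0262; check Q = 1.5920e-06
Then add 0.6244 M of B.
Step 2:
                   B          L          D
  init         2.711      6.708   0.007911
  Δ       -2.4037e-04 2.4037e-04 7.2111e-04
  eq            2.71      6.708   0.008632
  solve Keq expr → x = 2.4037e-04; check Q = 1.5920e-06
Then remove 1.259 M of L.
Step 3:
                   B          L          D
  init          2.71      5.449   0.008632
  Δ       -2.0633e-04 2.0633e-04 6.1898e-04
  eq            2.71      5.449   0.009251
  solve Keq expr → x = 2.0633e-04; check Q = 1.5920e-06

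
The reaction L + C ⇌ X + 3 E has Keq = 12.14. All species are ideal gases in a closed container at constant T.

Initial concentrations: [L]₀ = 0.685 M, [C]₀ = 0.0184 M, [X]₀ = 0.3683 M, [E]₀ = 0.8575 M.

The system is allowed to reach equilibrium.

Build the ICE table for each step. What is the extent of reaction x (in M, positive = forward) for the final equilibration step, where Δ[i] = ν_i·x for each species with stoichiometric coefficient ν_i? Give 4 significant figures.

x = -0.006835 M

Q₀ = 18.42 vs Keq = 12.14 ⇒ Q>K, reverse
Step 1:
                   L          C          X          E
  I            0.685     0.0184     0.3683     0.8575
  C         0.006835   0.006835  -0.006835   -0.02051
  E           0.6918    0.02524     0.3615      0.837
  solve Keq expr → x = -0.006835; check Q = 12.14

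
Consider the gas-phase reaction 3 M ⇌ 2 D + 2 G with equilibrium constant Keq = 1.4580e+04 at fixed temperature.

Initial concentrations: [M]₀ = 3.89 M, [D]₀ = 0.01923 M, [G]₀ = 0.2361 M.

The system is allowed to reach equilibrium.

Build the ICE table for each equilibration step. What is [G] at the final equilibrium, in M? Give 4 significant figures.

[G]_eq = 2.731 M

Q₀ = 3.5019e-07 vs Keq = 1.4580e+04 ⇒ Q<K, forward
Step 1:
                  M         D         G
  Initial      3.89   0.01923    0.2361
  Change     -3.742     2.495     2.495
  Equil      0.1479     2.514     2.731
  solve Keq expr → x = 1.247; check Q = 1.4580e+04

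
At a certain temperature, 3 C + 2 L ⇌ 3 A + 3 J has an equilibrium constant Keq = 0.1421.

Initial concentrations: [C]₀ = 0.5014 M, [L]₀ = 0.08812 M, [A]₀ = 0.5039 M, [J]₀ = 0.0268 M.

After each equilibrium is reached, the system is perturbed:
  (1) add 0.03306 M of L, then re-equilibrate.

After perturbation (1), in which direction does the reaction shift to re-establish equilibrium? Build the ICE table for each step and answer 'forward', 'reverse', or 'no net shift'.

Direction: forward

Q₀ = 0.002516 vs Keq = 0.1421 ⇒ Q<K, forward
Step 1:
                    C           L           A           J
  I            0.5014     0.08812      0.5039      0.0268
  C          -0.04121    -0.02747     0.04121     0.04121
  E            0.4602     0.06065      0.5451     0.06801
  solve Keq expr → x = 0.01374; check Q = 0.1421
Then add 0.03306 M of L.
Step 2:
                    C           L           A           J
  I            0.4602     0.09371      0.5451     0.06801
  C          -0.01292   -0.008611     0.01292     0.01292
  E            0.4473      0.0851       0.558     0.08092
  solve Keq expr → x = 0.004306; check Q = 0.1421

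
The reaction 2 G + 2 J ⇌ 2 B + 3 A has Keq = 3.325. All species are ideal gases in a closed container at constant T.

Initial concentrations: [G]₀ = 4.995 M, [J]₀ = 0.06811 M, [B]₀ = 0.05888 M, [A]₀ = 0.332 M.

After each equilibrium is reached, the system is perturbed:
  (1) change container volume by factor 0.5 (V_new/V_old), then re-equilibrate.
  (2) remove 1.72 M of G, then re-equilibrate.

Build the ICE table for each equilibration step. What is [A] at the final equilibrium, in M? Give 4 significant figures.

Q₀ = 0.001096 vs Keq = 3.325 ⇒ Q<K, forward
Step 1:
                   G          J          B          A
  init         4.995    0.06811    0.05888      0.332
  Δ         -0.06427   -0.06427    0.06427     0.0964
  eq           4.931   0.003841     0.1231     0.4284
  solve Keq expr → x = 0.03213; check Q = 3.325
Then change container volume by factor 0.5 (V_new/V_old).
Step 2:
                   G          J          B          A
  init         9.861   0.007681     0.2463     0.8568
  Δ         0.002964   0.002964  -0.002964  -0.004446
  eq           9.864    0.01065     0.2433     0.8524
  solve Keq expr → x = -0.001482; check Q = 3.325
Then remove 1.72 M of G.
Step 3:
                   G          J          B          A
  init         8.144    0.01065     0.2433     0.8524
  Δ         0.002066   0.002066  -0.002066  -0.003099
  eq           8.146    0.01271     0.2413     0.8493
  solve Keq expr → x = -0.001033; check Q = 3.325

[A]_eq = 0.8493 M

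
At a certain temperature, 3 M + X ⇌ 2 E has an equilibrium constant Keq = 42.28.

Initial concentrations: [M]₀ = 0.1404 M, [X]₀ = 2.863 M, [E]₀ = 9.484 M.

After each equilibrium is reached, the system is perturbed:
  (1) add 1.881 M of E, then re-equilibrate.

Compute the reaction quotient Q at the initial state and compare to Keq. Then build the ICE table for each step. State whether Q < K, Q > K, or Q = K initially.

Q₀ = 1.1352e+04; Q > K (proceeds reverse)

Q₀ = 1.1352e+04 vs Keq = 42.28 ⇒ Q>K, reverse
Step 1:
                   M          X          E
  init        0.1404      2.863      9.484
  Δ           0.7119     0.2373    -0.4746
  eq          0.8523        3.1      9.009
  solve Keq expr → x = -0.2373; check Q = 42.28
Then add 1.881 M of E.
Step 2:
                   M          X          E
  init        0.8523        3.1      10.89
  Δ            0.107    0.03565   -0.07131
  eq          0.9593      3.136      10.82
  solve Keq expr → x = -0.03565; check Q = 42.28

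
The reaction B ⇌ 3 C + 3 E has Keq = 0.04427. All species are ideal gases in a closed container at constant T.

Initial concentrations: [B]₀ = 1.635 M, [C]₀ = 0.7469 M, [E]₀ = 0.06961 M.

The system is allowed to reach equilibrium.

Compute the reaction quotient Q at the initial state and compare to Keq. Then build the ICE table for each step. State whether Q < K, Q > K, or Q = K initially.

Q₀ = 8.5958e-05; Q < K (proceeds forward)

Q₀ = 8.5958e-05 vs Keq = 0.04427 ⇒ Q<K, forward
Step 1:
                    B           C           E
  init          1.635      0.7469     0.06961
  Δ           -0.1048      0.3145      0.3145
  eq             1.53       1.061      0.3841
  solve Keq expr → x = 0.1048; check Q = 0.04427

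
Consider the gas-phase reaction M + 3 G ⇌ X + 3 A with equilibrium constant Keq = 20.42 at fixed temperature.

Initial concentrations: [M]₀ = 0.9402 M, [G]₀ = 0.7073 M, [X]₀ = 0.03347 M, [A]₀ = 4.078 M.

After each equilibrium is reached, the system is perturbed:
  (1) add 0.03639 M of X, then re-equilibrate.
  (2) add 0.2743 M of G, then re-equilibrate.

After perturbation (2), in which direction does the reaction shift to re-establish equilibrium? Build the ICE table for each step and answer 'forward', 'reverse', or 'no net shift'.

Q₀ = 6.823 vs Keq = 20.42 ⇒ Q<K, forward
Step 1:
                   M          G          X          A
  init        0.9402     0.7073    0.03347      4.078
  Δ         -0.02852   -0.08556    0.02852    0.08556
  eq          0.9117     0.6217    0.06199      4.164
  solve Keq expr → x = 0.02852; check Q = 20.42
Then add 0.03639 M of X.
Step 2:
                   M          G          X          A
  init        0.9117     0.6217    0.09838      4.164
  Δ          0.01631    0.04894   -0.01631   -0.04894
  eq           0.928     0.6707    0.08207      4.115
  solve Keq expr → x = -0.01631; check Q = 20.42
Then add 0.2743 M of G.
Step 3:
                   M          G          X          A
  init         0.928      0.945    0.08207      4.115
  Δ         -0.04421    -0.1326    0.04421     0.1326
  eq          0.8838     0.8124     0.1263      4.247
  solve Keq expr → x = 0.04421; check Q = 20.42

Direction: forward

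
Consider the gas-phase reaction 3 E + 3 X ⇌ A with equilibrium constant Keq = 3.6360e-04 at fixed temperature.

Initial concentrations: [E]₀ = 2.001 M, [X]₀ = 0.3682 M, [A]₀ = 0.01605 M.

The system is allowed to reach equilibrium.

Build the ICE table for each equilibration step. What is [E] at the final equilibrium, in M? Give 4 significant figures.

[E]_eq = 2.048 M

Q₀ = 0.04013 vs Keq = 3.6360e-04 ⇒ Q>K, reverse
Step 1:
                   E          X          A
  Initial      2.001     0.3682    0.01605
  Change     0.04748    0.04748   -0.01583
  Equil        2.048     0.4157 2.2448e-04
  solve Keq expr → x = -0.01583; check Q = 3.6360e-04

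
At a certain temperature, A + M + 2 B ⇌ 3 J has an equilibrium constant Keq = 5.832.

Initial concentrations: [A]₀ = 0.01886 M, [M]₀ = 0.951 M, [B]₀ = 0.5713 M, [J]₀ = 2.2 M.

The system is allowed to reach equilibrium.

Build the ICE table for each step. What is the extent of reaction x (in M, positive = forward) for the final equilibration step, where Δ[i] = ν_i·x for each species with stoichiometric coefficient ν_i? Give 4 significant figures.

Q₀ = 1819 vs Keq = 5.832 ⇒ Q>K, reverse
Step 1:
                  A         M         B         J
  I         0.01886     0.951    0.5713       2.2
  C          0.2739    0.2739    0.5478   -0.8216
  E          0.2927     1.225     1.119     1.378
  solve Keq expr → x = -0.2739; check Q = 5.832

x = -0.2739 M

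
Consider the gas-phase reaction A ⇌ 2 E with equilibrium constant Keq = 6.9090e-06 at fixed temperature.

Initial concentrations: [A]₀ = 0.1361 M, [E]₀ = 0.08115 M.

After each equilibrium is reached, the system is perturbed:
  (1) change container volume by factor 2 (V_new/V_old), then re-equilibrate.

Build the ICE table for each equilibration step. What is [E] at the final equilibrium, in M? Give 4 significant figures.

[E]_eq = 7.7951e-04 M

Q₀ = 0.04839 vs Keq = 6.9090e-06 ⇒ Q>K, reverse
Step 1:
                   A          E
  Initial     0.1361    0.08115
  Change     0.04002   -0.08005
  Equil       0.1761   0.001103
  solve Keq expr → x = -0.04002; check Q = 6.9090e-06
Then change container volume by factor 2 (V_new/V_old).
Step 2:
                   A          E
  Initial    0.08806 5.5155e-04
  Change  -1.1398e-04 2.2796e-04
  Equil      0.08795 7.7951e-04
  solve Keq expr → x = 1.1398e-04; check Q = 6.9090e-06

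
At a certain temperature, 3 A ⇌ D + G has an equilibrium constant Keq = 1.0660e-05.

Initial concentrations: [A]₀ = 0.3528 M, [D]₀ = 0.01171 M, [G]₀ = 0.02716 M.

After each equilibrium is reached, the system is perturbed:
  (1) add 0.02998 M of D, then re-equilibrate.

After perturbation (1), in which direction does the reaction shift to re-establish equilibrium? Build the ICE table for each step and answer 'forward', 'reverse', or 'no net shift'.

Direction: reverse

Q₀ = 0.007243 vs Keq = 1.0660e-05 ⇒ Q>K, reverse
Step 1:
                  A         D         G
  init       0.3528   0.01171   0.02716
  Δ         0.03501  -0.01167  -0.01167
  eq         0.3878 4.0138e-05   0.01549
  solve Keq expr → x = -0.01167; check Q = 1.0660e-05
Then add 0.02998 M of D.
Step 2:
                  A         D         G
  init       0.3878   0.03002   0.01549
  Δ         0.04629  -0.01543  -0.01543
  eq         0.4341   0.01459 5.9770e-05
  solve Keq expr → x = -0.01543; check Q = 1.0660e-05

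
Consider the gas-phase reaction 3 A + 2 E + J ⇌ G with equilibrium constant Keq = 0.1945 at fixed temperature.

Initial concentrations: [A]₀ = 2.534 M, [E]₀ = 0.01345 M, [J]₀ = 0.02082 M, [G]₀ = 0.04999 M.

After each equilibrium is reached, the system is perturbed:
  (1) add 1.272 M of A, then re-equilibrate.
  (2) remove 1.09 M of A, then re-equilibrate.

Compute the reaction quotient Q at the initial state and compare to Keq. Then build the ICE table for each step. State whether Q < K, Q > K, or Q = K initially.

Q₀ = 815.7; Q > K (proceeds reverse)

Q₀ = 815.7 vs Keq = 0.1945 ⇒ Q>K, reverse
Step 1:
                  A         E         J         G
  Initial     2.534   0.01345   0.02082   0.04999
  Change     0.1412   0.09413   0.04706  -0.04706
  Equil       2.675    0.1076   0.06788  0.002926
  solve Keq expr → x = -0.04706; check Q = 0.1945
Then add 1.272 M of A.
Step 2:
                  A         E         J         G
  Initial     3.947    0.1076   0.06788  0.002926
  Change   -0.01322 -0.008814 -0.004407  0.004407
  Equil       3.934   0.09877   0.06348  0.007332
  solve Keq expr → x = 0.004407; check Q = 0.1945
Then remove 1.09 M of A.
Step 3:
                  A         E         J         G
  Initial     2.844   0.09877   0.06348  0.007332
  Change    0.01162  0.007744  0.003872 -0.003872
  Equil       2.856    0.1065   0.06735   0.00346
  solve Keq expr → x = -0.003872; check Q = 0.1945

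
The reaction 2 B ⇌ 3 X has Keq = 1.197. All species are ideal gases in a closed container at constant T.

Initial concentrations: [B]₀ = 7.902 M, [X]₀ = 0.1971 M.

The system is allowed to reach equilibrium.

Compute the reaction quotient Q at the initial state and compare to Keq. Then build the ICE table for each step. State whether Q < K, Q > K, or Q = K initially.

Q₀ = 1.2263e-04 vs Keq = 1.197 ⇒ Q<K, forward
Step 1:
                    B           X
  init          7.902      0.1971
  Δ            -2.143       3.214
  eq            5.759       3.411
  solve Keq expr → x = 1.071; check Q = 1.197

Q₀ = 1.2263e-04; Q < K (proceeds forward)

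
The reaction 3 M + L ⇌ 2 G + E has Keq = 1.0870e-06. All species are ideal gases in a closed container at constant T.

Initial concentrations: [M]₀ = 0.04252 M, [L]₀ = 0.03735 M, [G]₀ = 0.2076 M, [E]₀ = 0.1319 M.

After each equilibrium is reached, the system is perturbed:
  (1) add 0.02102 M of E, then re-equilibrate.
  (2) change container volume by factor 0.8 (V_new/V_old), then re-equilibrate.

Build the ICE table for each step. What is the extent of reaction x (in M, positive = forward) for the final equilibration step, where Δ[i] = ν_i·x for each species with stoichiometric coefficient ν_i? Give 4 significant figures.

x = 2.7169e-05 M

Q₀ = 1980 vs Keq = 1.0870e-06 ⇒ Q>K, reverse
Step 1:
                   M          L          G          E
  I          0.04252    0.03735     0.2076     0.1319
  C           0.3107     0.1036    -0.2071    -0.1036
  E           0.3532     0.1409 4.8793e-04    0.02834
  solve Keq expr → x = -0.1036; check Q = 1.0870e-06
Then add 0.02102 M of E.
Step 2:
                   M          L          G          E
  I           0.3532     0.1409 4.8793e-04    0.04936
  C       1.7644e-04 5.8813e-05 -1.1763e-04 -5.8813e-05
  E           0.3534      0.141 3.7030e-04    0.04931
  solve Keq expr → x = -5.8813e-05; check Q = 1.0870e-06
Then change container volume by factor 0.8 (V_new/V_old).
Step 3:
                   M          L          G          E
  I           0.4417     0.1762 4.6288e-04    0.06163
  C       -8.1508e-05 -2.7169e-05 5.4338e-05 2.7169e-05
  E           0.4416     0.1762 5.1722e-04    0.06166
  solve Keq expr → x = 2.7169e-05; check Q = 1.0870e-06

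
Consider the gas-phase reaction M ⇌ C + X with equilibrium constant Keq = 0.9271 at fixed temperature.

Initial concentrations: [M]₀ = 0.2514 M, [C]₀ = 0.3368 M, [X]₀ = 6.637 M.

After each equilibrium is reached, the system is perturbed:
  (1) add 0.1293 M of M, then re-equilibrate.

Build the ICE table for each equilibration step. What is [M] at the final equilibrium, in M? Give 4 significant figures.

[M]_eq = 0.6266 M

Q₀ = 8.892 vs Keq = 0.9271 ⇒ Q>K, reverse
Step 1:
                    M           C           X
  I            0.2514      0.3368       6.637
  C            0.2621     -0.2621     -0.2621
  E            0.5135     0.07468       6.375
  solve Keq expr → x = -0.2621; check Q = 0.9271
Then add 0.1293 M of M.
Step 2:
                    M           C           X
  I            0.6428     0.07468       6.375
  C          -0.01621     0.01621     0.01621
  E            0.6266      0.0909       6.391
  solve Keq expr → x = 0.01621; check Q = 0.9271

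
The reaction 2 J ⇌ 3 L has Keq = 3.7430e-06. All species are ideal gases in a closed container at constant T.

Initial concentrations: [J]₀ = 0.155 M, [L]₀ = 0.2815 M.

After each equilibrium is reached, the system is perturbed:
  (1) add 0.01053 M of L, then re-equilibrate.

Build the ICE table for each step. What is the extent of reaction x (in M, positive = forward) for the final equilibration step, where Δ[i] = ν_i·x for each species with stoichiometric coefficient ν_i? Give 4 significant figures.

x = -0.003476 M

Q₀ = 0.9285 vs Keq = 3.7430e-06 ⇒ Q>K, reverse
Step 1:
                  J         L
  init        0.155    0.2815
  Δ          0.1826    -0.274
  eq         0.3376  0.007529
  solve Keq expr → x = -0.09132; check Q = 3.7430e-06
Then add 0.01053 M of L.
Step 2:
                  J         L
  init       0.3376   0.01806
  Δ        0.006951  -0.01043
  eq         0.3446  0.007632
  solve Keq expr → x = -0.003476; check Q = 3.7430e-06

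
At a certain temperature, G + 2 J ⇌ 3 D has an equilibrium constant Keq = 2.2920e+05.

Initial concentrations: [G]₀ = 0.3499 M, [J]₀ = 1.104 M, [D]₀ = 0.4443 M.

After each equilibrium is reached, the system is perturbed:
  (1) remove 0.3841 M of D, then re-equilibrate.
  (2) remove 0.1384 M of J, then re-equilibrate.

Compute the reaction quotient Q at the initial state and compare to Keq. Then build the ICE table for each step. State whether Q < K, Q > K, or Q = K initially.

Q₀ = 0.2057 vs Keq = 2.2920e+05 ⇒ Q<K, forward
Step 1:
                    G           J           D
  init         0.3499       1.104      0.4443
  Δ           -0.3498     -0.6996       1.049
  eq       8.8926e-05      0.4044       1.494
  solve Keq expr → x = 0.3498; check Q = 2.2920e+05
Then remove 0.3841 M of D.
Step 2:
                    G           J           D
  init     8.8926e-05      0.4044        1.11
  Δ       -5.2437e-05 -1.0487e-04  1.5731e-04
  eq       3.6489e-05      0.4043        1.11
  solve Keq expr → x = 5.2437e-05; check Q = 2.2920e+05
Then remove 0.1384 M of J.
Step 3:
                    G           J           D
  init     3.6489e-05      0.2659        1.11
  Δ        4.7783e-05  9.5565e-05 -1.4335e-04
  eq       8.4271e-05       0.266        1.11
  solve Keq expr → x = -4.7783e-05; check Q = 2.2920e+05

Q₀ = 0.2057; Q < K (proceeds forward)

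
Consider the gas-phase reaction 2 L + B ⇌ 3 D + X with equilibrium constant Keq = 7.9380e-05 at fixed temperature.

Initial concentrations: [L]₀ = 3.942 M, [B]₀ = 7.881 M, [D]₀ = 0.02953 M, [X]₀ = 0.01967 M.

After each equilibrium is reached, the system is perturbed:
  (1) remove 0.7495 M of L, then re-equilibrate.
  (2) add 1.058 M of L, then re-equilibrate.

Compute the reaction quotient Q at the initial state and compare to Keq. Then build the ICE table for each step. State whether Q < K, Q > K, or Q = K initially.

Q₀ = 4.1360e-09 vs Keq = 7.9380e-05 ⇒ Q<K, forward
Step 1:
                  L         B         D         X
  Initial     3.942     7.881   0.02953   0.01967
  Change    -0.2414   -0.1207    0.3622    0.1207
  Equil       3.701      7.76    0.3917    0.1404
  solve Keq expr → x = 0.1207; check Q = 7.9380e-05
Then remove 0.7495 M of L.
Step 2:
                  L         B         D         X
  Initial     2.951      7.76    0.3917    0.1404
  Change    0.02724   0.01362  -0.04086  -0.01362
  Equil       2.978     7.774    0.3508    0.1268
  solve Keq expr → x = -0.01362; check Q = 7.9380e-05
Then add 1.058 M of L.
Step 3:
                  L         B         D         X
  Initial     4.036     7.774    0.3508    0.1268
  Change   -0.03769  -0.01884   0.05653   0.01884
  Equil       3.999     7.755    0.4074    0.1456
  solve Keq expr → x = 0.01884; check Q = 7.9380e-05

Q₀ = 4.1360e-09; Q < K (proceeds forward)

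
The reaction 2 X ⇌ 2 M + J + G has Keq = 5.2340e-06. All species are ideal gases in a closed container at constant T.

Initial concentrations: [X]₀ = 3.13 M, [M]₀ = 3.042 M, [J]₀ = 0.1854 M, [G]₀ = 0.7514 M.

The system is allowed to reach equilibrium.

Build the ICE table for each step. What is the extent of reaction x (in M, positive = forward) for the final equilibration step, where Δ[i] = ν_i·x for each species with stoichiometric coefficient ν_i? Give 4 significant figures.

x = -0.1854 M

Q₀ = 0.1316 vs Keq = 5.2340e-06 ⇒ Q>K, reverse
Step 1:
                  X         M         J         G
  Initial      3.13     3.042    0.1854    0.7514
  Change     0.3708   -0.3708   -0.1854   -0.1854
  Equil       3.501     2.671 1.5882e-05     0.566
  solve Keq expr → x = -0.1854; check Q = 5.2340e-06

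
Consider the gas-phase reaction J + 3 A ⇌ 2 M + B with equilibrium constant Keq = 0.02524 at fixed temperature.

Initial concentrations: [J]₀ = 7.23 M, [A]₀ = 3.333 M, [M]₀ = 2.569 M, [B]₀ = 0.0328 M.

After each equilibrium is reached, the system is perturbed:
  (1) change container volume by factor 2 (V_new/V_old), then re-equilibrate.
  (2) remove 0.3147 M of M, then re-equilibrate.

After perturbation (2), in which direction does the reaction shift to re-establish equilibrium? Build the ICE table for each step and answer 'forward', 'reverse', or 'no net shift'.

Direction: forward

Q₀ = 8.0864e-04 vs Keq = 0.02524 ⇒ Q<K, forward
Step 1:
                  J         A         M         B
  Initial      7.23     3.333     2.569    0.0328
  Change    -0.2656   -0.7968    0.5312    0.2656
  Equil       6.964     2.536       3.1    0.2984
  solve Keq expr → x = 0.2656; check Q = 0.02524
Then change container volume by factor 2 (V_new/V_old).
Step 2:
                  J         A         M         B
  Initial     3.482     1.268      1.55    0.1492
  Change    0.03959    0.1188  -0.07918  -0.03959
  Equil       3.522     1.387     1.471    0.1096
  solve Keq expr → x = -0.03959; check Q = 0.02524
Then remove 0.3147 M of M.
Step 3:
                  J         A         M         B
  Initial     3.522     1.387     1.156    0.1096
  Change   -0.02597  -0.07792   0.05195   0.02597
  Equil       3.496     1.309     1.208    0.1356
  solve Keq expr → x = 0.02597; check Q = 0.02524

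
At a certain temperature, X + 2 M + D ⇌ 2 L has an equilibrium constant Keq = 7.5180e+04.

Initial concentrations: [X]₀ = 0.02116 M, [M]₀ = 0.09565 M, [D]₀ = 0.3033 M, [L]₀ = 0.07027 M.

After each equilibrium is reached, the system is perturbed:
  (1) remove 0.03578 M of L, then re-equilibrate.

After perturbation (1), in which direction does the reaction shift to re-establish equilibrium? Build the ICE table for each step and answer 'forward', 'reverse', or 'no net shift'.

Q₀ = 84.1 vs Keq = 7.5180e+04 ⇒ Q<K, forward
Step 1:
                    X           M           D           L
  init        0.02116     0.09565      0.3033     0.07027
  Δ          -0.02095    -0.04191    -0.02095     0.04191
  eq       2.0528e-04     0.05374      0.2823      0.1122
  solve Keq expr → x = 0.02095; check Q = 7.5180e+04
Then remove 0.03578 M of L.
Step 2:
                    X           M           D           L
  init     2.0528e-04     0.05374      0.2823      0.0764
  Δ       -1.0870e-04 -2.1741e-04 -1.0870e-04  2.1741e-04
  eq       9.6572e-05     0.05352      0.2822     0.07662
  solve Keq expr → x = 1.0870e-04; check Q = 7.5180e+04

Direction: forward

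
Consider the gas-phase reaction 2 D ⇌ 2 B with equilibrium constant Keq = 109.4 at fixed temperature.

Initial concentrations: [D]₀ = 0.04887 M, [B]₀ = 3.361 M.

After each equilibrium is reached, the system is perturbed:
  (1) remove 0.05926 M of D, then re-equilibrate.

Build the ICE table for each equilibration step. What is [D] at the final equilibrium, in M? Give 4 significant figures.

Q₀ = 4730 vs Keq = 109.4 ⇒ Q>K, reverse
Step 1:
                  D         B
  init      0.04887     3.361
  Δ          0.2487   -0.2487
  eq         0.2976     3.112
  solve Keq expr → x = -0.1243; check Q = 109.4
Then remove 0.05926 M of D.
Step 2:
                  D         B
  init       0.2383     3.112
  Δ         0.05409  -0.05409
  eq         0.2924     3.058
  solve Keq expr → x = -0.02704; check Q = 109.4

[D]_eq = 0.2924 M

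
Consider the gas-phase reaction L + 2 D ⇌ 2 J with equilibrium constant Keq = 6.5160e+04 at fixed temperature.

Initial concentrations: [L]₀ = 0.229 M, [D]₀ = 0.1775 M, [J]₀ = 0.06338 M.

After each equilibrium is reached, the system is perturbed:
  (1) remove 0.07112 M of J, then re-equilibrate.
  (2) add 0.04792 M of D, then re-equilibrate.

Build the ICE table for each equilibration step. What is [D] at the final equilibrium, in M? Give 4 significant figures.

Q₀ = 0.5568 vs Keq = 6.5160e+04 ⇒ Q<K, forward
Step 1:
                   L          D          J
  Initial      0.229     0.1775    0.06338
  Change    -0.08751     -0.175      0.175
  Equil       0.1415   0.002483     0.2384
  solve Keq expr → x = 0.08751; check Q = 6.5160e+04
Then remove 0.07112 M of J.
Step 2:
                   L          D          J
  Initial     0.1415   0.002483     0.1673
  Change  -3.6541e-04 -7.3081e-04 7.3081e-04
  Equil       0.1411   0.001752      0.168
  solve Keq expr → x = 3.6541e-04; check Q = 6.5160e+04
Then add 0.04792 M of D.
Step 3:
                   L          D          J
  Initial     0.1411    0.04967      0.168
  Change    -0.02361   -0.04721    0.04721
  Equil       0.1175   0.002459     0.2152
  solve Keq expr → x = 0.02361; check Q = 6.5160e+04

[D]_eq = 0.002459 M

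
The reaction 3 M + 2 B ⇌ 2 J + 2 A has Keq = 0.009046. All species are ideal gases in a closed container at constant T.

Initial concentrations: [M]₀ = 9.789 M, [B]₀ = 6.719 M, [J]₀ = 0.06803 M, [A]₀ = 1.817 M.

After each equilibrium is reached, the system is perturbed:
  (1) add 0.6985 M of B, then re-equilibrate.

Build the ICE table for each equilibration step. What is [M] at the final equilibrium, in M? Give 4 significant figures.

Q₀ = 3.6082e-07 vs Keq = 0.009046 ⇒ Q<K, forward
Step 1:
                  M         B         J         A
  Initial     9.789     6.719   0.06803     1.817
  Change     -3.007    -2.004     2.004     2.004
  Equil       6.782     4.715     2.073     3.821
  solve Keq expr → x = 1.002; check Q = 0.009046
Then add 0.6985 M of B.
Step 2:
                  M         B         J         A
  Initial     6.782     5.413     2.073     3.821
  Change    -0.1657   -0.1105    0.1105    0.1105
  Equil       6.617     5.303     2.183     3.932
  solve Keq expr → x = 0.05524; check Q = 0.009046

[M]_eq = 6.617 M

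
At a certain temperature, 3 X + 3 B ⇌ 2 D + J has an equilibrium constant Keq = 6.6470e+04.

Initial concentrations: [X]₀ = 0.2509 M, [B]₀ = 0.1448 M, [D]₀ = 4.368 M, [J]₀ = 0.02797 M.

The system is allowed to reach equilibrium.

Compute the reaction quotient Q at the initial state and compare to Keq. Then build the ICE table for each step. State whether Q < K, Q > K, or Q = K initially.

Q₀ = 1.1129e+04; Q < K (proceeds forward)

Q₀ = 1.1129e+04 vs Keq = 6.6470e+04 ⇒ Q<K, forward
Step 1:
                   X          B          D          J
  init        0.2509     0.1448      4.368    0.02797
  Δ         -0.03793   -0.03793    0.02528    0.01264
  eq           0.213     0.1069      4.393    0.04061
  solve Keq expr → x = 0.01264; check Q = 6.6470e+04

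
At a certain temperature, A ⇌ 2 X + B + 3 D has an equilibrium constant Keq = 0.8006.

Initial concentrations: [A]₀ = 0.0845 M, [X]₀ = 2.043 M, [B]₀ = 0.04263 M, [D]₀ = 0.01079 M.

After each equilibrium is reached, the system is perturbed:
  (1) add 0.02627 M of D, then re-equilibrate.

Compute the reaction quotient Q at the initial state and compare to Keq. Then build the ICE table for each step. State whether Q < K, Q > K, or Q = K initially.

Q₀ = 2.6452e-06; Q < K (proceeds forward)

Q₀ = 2.6452e-06 vs Keq = 0.8006 ⇒ Q<K, forward
Step 1:
                   A          X          B          D
  init        0.0845      2.043    0.04263    0.01079
  Δ         -0.07516     0.1503    0.07516     0.2255
  eq        0.009337      2.193     0.1178     0.2363
  solve Keq expr → x = 0.07516; check Q = 0.8006
Then add 0.02627 M of D.
Step 2:
                   A          X          B          D
  init      0.009337      2.193     0.1178     0.2625
  Δ         0.002241  -0.004482  -0.002241  -0.006724
  eq         0.01158      2.189     0.1156     0.2558
  solve Keq expr → x = -0.002241; check Q = 0.8006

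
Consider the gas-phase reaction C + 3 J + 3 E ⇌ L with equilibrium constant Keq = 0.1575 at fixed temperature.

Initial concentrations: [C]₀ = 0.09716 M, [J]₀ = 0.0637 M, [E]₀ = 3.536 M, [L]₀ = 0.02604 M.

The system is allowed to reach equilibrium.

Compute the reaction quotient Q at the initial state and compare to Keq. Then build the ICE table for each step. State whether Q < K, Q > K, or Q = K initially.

Q₀ = 23.45; Q > K (proceeds reverse)

Q₀ = 23.45 vs Keq = 0.1575 ⇒ Q>K, reverse
Step 1:
                   C          J          E          L
  Initial    0.09716     0.0637      3.536    0.02604
  Change     0.02383    0.07149    0.07149   -0.02383
  Equil        0.121     0.1352      3.607    0.00221
  solve Keq expr → x = -0.02383; check Q = 0.1575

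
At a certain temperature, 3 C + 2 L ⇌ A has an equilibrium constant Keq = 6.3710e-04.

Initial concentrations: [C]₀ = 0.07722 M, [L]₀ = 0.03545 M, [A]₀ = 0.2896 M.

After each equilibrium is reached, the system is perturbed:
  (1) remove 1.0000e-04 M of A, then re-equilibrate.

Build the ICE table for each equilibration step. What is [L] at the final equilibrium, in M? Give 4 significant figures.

Q₀ = 5.0047e+05 vs Keq = 6.3710e-04 ⇒ Q>K, reverse
Step 1:
                  C         L         A
  Initial   0.07722   0.03545    0.2896
  Change     0.8682    0.5788   -0.2894
  Equil      0.9454    0.6142 2.0312e-04
  solve Keq expr → x = -0.2894; check Q = 6.3710e-04
Then remove 1.0000e-04 M of A.
Step 2:
                  C         L         A
  Initial    0.9454    0.6142 1.0312e-04
  Change  -2.9903e-04 -1.9935e-04 9.9676e-05
  Equil      0.9451     0.614 2.0279e-04
  solve Keq expr → x = 9.9676e-05; check Q = 6.3710e-04

[L]_eq = 0.614 M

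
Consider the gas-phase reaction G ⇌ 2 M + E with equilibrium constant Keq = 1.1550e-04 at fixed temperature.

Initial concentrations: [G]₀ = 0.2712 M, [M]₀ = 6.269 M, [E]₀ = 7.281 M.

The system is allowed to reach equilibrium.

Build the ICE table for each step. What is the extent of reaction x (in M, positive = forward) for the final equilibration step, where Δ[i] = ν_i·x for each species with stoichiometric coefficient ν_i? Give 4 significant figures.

Q₀ = 1055 vs Keq = 1.1550e-04 ⇒ Q>K, reverse
Step 1:
                    G           M           E
  Initial      0.2712       6.269       7.281
  Change         3.13      -6.259       -3.13
  Equil         3.401    0.009727       4.151
  solve Keq expr → x = -3.13; check Q = 1.1550e-04

x = -3.13 M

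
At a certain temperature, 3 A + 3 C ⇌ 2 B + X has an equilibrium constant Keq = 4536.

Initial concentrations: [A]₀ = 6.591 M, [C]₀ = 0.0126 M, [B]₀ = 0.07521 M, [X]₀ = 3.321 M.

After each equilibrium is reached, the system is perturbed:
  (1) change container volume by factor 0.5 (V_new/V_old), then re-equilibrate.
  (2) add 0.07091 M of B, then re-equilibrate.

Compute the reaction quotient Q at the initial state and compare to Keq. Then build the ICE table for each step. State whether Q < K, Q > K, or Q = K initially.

Q₀ = 32.8 vs Keq = 4536 ⇒ Q<K, forward
Step 1:
                  A         C         B         X
  Initial     6.591    0.0126   0.07521     3.321
  Change   -0.01002  -0.01002  0.006678  0.003339
  Equil       6.581  0.002583   0.08189     3.324
  solve Keq expr → x = 0.003339; check Q = 4536
Then change container volume by factor 0.5 (V_new/V_old).
Step 2:
                  A         C         B         X
  Initial     13.16  0.005167    0.1638     6.649
  Change  -0.002565 -0.002565   0.00171 8.5496e-04
  Equil       13.16  0.002602    0.1655      6.65
  solve Keq expr → x = 8.5496e-04; check Q = 4536
Then add 0.07091 M of B.
Step 3:
                  A         C         B         X
  Initial     13.16  0.002602    0.2364      6.65
  Change  6.9384e-04 6.9384e-04 -4.6256e-04 -2.3128e-04
  Equil       13.16  0.003296    0.2359     6.649
  solve Keq expr → x = -2.3128e-04; check Q = 4536

Q₀ = 32.8; Q < K (proceeds forward)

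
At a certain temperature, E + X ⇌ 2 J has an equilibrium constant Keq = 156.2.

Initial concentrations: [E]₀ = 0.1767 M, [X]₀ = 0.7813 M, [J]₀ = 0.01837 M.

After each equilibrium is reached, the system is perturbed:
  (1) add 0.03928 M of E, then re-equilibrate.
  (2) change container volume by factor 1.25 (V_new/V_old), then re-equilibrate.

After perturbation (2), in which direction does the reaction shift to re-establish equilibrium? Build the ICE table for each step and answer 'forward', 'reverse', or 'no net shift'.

Direction: no net shift

Q₀ = 0.002444 vs Keq = 156.2 ⇒ Q<K, forward
Step 1:
                   E          X          J
  I           0.1767     0.7813    0.01837
  C          -0.1753    -0.1753     0.3505
  E         0.001438      0.606     0.3689
  solve Keq expr → x = 0.1753; check Q = 156.2
Then add 0.03928 M of E.
Step 2:
                   E          X          J
  I          0.04072      0.606     0.3689
  C         -0.03848   -0.03848    0.07695
  E         0.002242     0.5676     0.4458
  solve Keq expr → x = 0.03848; check Q = 156.2
Then change container volume by factor 1.25 (V_new/V_old).
Step 3:
                   E          X          J
  I         0.001794      0.454     0.3567
  C                0          0          0
  E         0.001794      0.454     0.3567
  solve Keq expr → x = 0; check Q = 156.2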